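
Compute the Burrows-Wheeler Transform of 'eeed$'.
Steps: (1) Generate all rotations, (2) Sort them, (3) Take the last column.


Rotations (sorted):
  0: $eeed -> last char: d
  1: d$eee -> last char: e
  2: ed$ee -> last char: e
  3: eed$e -> last char: e
  4: eeed$ -> last char: $


BWT = deee$


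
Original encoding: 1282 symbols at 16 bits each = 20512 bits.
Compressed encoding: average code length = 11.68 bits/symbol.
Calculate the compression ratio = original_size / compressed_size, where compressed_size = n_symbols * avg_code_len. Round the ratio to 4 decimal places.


original_size = n_symbols * orig_bits = 1282 * 16 = 20512 bits
compressed_size = n_symbols * avg_code_len = 1282 * 11.68 = 14973.76 bits
ratio = original_size / compressed_size = 20512 / 14973.76 = 1.3699

Compression ratio = 1.3699


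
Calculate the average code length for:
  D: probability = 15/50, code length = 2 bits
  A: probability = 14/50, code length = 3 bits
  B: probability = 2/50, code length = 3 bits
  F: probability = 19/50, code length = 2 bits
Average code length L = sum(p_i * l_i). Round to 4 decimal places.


Weighted contributions p_i * l_i:
  D: (15/50) * 2 = 30/50
  A: (14/50) * 3 = 42/50
  B: (2/50) * 3 = 6/50
  F: (19/50) * 2 = 38/50
Sum = (30 + 42 + 6 + 38)/50 = 116/50

L = 116/50 = 2.3200 bits/symbol


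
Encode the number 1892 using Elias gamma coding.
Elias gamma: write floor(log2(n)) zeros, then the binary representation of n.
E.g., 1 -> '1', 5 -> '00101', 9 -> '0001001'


num_bits = floor(log2(1892)) + 1 = 11
leading_zeros = num_bits - 1 = 10
binary(1892) = 11101100100

Elias gamma(1892) = '0000000000' + '11101100100' = 000000000011101100100 (21 bits)


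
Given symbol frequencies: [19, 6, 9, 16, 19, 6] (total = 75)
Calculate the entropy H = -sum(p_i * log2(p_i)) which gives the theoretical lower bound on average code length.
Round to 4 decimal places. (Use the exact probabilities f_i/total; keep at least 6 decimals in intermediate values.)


Per-symbol terms -p_i * log2(p_i) with p_i = f_i/75:
  p = 19/75 = 0.253333: log2(p) = -1.980891, -p*log2(p) = 0.501826
  p = 6/75 = 0.080000: log2(p) = -3.643856, -p*log2(p) = 0.291508
  p = 9/75 = 0.120000: log2(p) = -3.058894, -p*log2(p) = 0.367067
  p = 16/75 = 0.213333: log2(p) = -2.228819, -p*log2(p) = 0.475481
  p = 19/75 = 0.253333: log2(p) = -1.980891, -p*log2(p) = 0.501826
  p = 6/75 = 0.080000: log2(p) = -3.643856, -p*log2(p) = 0.291508
H = 0.501826 + 0.291508 + 0.367067 + 0.475481 + 0.501826 + 0.291508 = 2.429216

H = 2.4292 bits/symbol


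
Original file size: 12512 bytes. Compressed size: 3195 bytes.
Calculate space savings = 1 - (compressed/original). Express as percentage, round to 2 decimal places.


ratio = compressed/original = 3195/12512 = 0.255355
savings = 1 - ratio = 1 - 0.255355 = 0.744645
as a percentage: 0.744645 * 100 = 74.46%

Space savings = 1 - 3195/12512 = 74.46%


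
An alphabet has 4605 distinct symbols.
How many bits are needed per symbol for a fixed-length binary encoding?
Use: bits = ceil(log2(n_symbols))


log2(4605) = 12.169
Bracket: 2^12 = 4096 < 4605 <= 2^13 = 8192
So ceil(log2(4605)) = 13

bits = ceil(log2(4605)) = ceil(12.169) = 13 bits


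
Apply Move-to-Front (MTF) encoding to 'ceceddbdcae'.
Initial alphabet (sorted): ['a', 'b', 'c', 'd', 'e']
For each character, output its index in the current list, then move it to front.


MTF encoding:
'c': index 2 in ['a', 'b', 'c', 'd', 'e'] -> ['c', 'a', 'b', 'd', 'e']
'e': index 4 in ['c', 'a', 'b', 'd', 'e'] -> ['e', 'c', 'a', 'b', 'd']
'c': index 1 in ['e', 'c', 'a', 'b', 'd'] -> ['c', 'e', 'a', 'b', 'd']
'e': index 1 in ['c', 'e', 'a', 'b', 'd'] -> ['e', 'c', 'a', 'b', 'd']
'd': index 4 in ['e', 'c', 'a', 'b', 'd'] -> ['d', 'e', 'c', 'a', 'b']
'd': index 0 in ['d', 'e', 'c', 'a', 'b'] -> ['d', 'e', 'c', 'a', 'b']
'b': index 4 in ['d', 'e', 'c', 'a', 'b'] -> ['b', 'd', 'e', 'c', 'a']
'd': index 1 in ['b', 'd', 'e', 'c', 'a'] -> ['d', 'b', 'e', 'c', 'a']
'c': index 3 in ['d', 'b', 'e', 'c', 'a'] -> ['c', 'd', 'b', 'e', 'a']
'a': index 4 in ['c', 'd', 'b', 'e', 'a'] -> ['a', 'c', 'd', 'b', 'e']
'e': index 4 in ['a', 'c', 'd', 'b', 'e'] -> ['e', 'a', 'c', 'd', 'b']


Output: [2, 4, 1, 1, 4, 0, 4, 1, 3, 4, 4]


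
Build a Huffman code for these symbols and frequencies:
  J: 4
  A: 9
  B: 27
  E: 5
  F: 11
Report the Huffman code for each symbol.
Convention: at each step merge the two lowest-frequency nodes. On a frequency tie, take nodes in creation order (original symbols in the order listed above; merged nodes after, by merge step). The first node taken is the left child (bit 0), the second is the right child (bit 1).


Huffman tree construction:
Step 1: Merge J(4) + E(5) = 9
Step 2: Merge A(9) + (J+E)(9) = 18
Step 3: Merge F(11) + (A+(J+E))(18) = 29
Step 4: Merge B(27) + (F+(A+(J+E)))(29) = 56
Read each symbol's code off the tree from the root (left child = 0, right child = 1).

Codes:
  J: 1110 (length 4)
  A: 110 (length 3)
  B: 0 (length 1)
  E: 1111 (length 4)
  F: 10 (length 2)
Average code length: 112/56 = 2.0000 bits/symbol


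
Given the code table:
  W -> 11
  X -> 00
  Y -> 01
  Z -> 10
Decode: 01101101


Decoding:
01 -> Y
10 -> Z
11 -> W
01 -> Y


Result: YZWY


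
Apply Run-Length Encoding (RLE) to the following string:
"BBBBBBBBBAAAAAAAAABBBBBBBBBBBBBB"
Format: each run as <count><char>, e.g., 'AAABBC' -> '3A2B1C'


Scanning runs left to right:
  i=0: run of 'B' x 9 -> '9B'
  i=9: run of 'A' x 9 -> '9A'
  i=18: run of 'B' x 14 -> '14B'

RLE = 9B9A14B


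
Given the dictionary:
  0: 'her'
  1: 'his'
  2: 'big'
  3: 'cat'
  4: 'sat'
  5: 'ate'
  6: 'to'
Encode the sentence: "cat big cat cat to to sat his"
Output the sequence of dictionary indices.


Look up each word in the dictionary:
  'cat' -> 3
  'big' -> 2
  'cat' -> 3
  'cat' -> 3
  'to' -> 6
  'to' -> 6
  'sat' -> 4
  'his' -> 1

Encoded: [3, 2, 3, 3, 6, 6, 4, 1]


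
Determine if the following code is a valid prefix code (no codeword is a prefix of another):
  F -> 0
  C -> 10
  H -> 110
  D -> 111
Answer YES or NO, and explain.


Checking each pair (does one codeword prefix another?):
  F='0' vs C='10': no prefix
  F='0' vs H='110': no prefix
  F='0' vs D='111': no prefix
  C='10' vs F='0': no prefix
  C='10' vs H='110': no prefix
  C='10' vs D='111': no prefix
  H='110' vs F='0': no prefix
  H='110' vs C='10': no prefix
  H='110' vs D='111': no prefix
  D='111' vs F='0': no prefix
  D='111' vs C='10': no prefix
  D='111' vs H='110': no prefix
No violation found over all pairs.

YES -- this is a valid prefix code. No codeword is a prefix of any other codeword.


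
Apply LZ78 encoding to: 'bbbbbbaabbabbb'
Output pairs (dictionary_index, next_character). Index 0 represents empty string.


LZ78 encoding steps:
Dictionary: {0: ''}
Step 1: w='' (idx 0), next='b' -> output (0, 'b'), add 'b' as idx 1
Step 2: w='b' (idx 1), next='b' -> output (1, 'b'), add 'bb' as idx 2
Step 3: w='bb' (idx 2), next='b' -> output (2, 'b'), add 'bbb' as idx 3
Step 4: w='' (idx 0), next='a' -> output (0, 'a'), add 'a' as idx 4
Step 5: w='a' (idx 4), next='b' -> output (4, 'b'), add 'ab' as idx 5
Step 6: w='b' (idx 1), next='a' -> output (1, 'a'), add 'ba' as idx 6
Step 7: w='bbb' (idx 3), end of input -> output (3, '')


Encoded: [(0, 'b'), (1, 'b'), (2, 'b'), (0, 'a'), (4, 'b'), (1, 'a'), (3, '')]


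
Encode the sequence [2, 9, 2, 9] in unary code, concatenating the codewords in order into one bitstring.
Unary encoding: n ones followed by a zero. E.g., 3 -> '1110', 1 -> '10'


Encode each number as n ones followed by a terminating 0:
  2 -> 110 (3 bits)
  9 -> 1111111110 (10 bits)
  2 -> 110 (3 bits)
  9 -> 1111111110 (10 bits)
Total length = 3 + 10 + 3 + 10 = 26 bits.

Unary([2, 9, 2, 9]) = 11011111111101101111111110 (26 bits)


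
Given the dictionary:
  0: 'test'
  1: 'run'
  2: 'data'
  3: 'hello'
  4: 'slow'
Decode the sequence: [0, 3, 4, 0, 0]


Look up each index in the dictionary:
  0 -> 'test'
  3 -> 'hello'
  4 -> 'slow'
  0 -> 'test'
  0 -> 'test'

Decoded: "test hello slow test test"


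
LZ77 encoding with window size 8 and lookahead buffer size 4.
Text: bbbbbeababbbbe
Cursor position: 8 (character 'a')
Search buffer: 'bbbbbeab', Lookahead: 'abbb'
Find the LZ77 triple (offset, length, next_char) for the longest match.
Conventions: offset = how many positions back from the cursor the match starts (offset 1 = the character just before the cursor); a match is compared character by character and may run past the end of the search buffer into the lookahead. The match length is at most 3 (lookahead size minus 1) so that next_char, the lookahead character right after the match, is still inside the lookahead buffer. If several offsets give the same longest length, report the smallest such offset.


Try each offset into the search buffer:
  offset=1 (pos 7, char 'b'): match length 0
  offset=2 (pos 6, char 'a'): match length 2
  offset=3 (pos 5, char 'e'): match length 0
  offset=4 (pos 4, char 'b'): match length 0
  offset=5 (pos 3, char 'b'): match length 0
  offset=6 (pos 2, char 'b'): match length 0
  offset=7 (pos 1, char 'b'): match length 0
  offset=8 (pos 0, char 'b'): match length 0
Longest match has length 2 at offset 2.
next_char = character at position 8 + 2 = 10 -> 'b'

Best match: offset=2, length=2 (matching 'ab' starting at position 6)
LZ77 triple: (2, 2, 'b')


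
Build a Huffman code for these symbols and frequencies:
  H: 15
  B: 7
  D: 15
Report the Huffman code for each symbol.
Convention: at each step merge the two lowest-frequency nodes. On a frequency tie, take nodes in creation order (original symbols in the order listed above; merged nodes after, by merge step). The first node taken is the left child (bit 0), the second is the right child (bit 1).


Huffman tree construction:
Step 1: Merge B(7) + H(15) = 22
Step 2: Merge D(15) + (B+H)(22) = 37
Read each symbol's code off the tree from the root (left child = 0, right child = 1).

Codes:
  H: 11 (length 2)
  B: 10 (length 2)
  D: 0 (length 1)
Average code length: 59/37 = 1.5946 bits/symbol


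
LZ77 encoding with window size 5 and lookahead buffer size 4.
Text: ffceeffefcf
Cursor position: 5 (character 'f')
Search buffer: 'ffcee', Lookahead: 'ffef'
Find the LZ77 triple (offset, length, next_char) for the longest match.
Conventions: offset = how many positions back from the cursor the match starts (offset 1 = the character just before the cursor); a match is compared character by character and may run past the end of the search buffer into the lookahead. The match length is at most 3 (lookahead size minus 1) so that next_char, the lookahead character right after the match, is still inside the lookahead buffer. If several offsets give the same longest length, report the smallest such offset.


Try each offset into the search buffer:
  offset=1 (pos 4, char 'e'): match length 0
  offset=2 (pos 3, char 'e'): match length 0
  offset=3 (pos 2, char 'c'): match length 0
  offset=4 (pos 1, char 'f'): match length 1
  offset=5 (pos 0, char 'f'): match length 2
Longest match has length 2 at offset 5.
next_char = character at position 5 + 2 = 7 -> 'e'

Best match: offset=5, length=2 (matching 'ff' starting at position 0)
LZ77 triple: (5, 2, 'e')


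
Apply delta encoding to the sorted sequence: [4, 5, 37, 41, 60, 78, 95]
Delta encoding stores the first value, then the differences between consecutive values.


First value: 4
Deltas:
  5 - 4 = 1
  37 - 5 = 32
  41 - 37 = 4
  60 - 41 = 19
  78 - 60 = 18
  95 - 78 = 17


Delta encoded: [4, 1, 32, 4, 19, 18, 17]


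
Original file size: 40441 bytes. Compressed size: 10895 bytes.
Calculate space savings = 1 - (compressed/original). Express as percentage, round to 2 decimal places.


ratio = compressed/original = 10895/40441 = 0.269405
savings = 1 - ratio = 1 - 0.269405 = 0.730595
as a percentage: 0.730595 * 100 = 73.06%

Space savings = 1 - 10895/40441 = 73.06%


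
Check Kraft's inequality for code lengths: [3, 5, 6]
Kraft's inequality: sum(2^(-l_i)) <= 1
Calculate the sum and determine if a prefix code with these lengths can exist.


Sum = 2^(-3) + 2^(-5) + 2^(-6)
    = 0.125 + 0.03125 + 0.015625
    = 11/64 = 0.171875
Since 0.171875 <= 1, Kraft's inequality IS satisfied.
A prefix code with these lengths CAN exist.

Kraft sum = 0.171875. Satisfied.


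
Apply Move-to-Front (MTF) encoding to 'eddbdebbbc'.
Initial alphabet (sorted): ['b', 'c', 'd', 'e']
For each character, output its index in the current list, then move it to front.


MTF encoding:
'e': index 3 in ['b', 'c', 'd', 'e'] -> ['e', 'b', 'c', 'd']
'd': index 3 in ['e', 'b', 'c', 'd'] -> ['d', 'e', 'b', 'c']
'd': index 0 in ['d', 'e', 'b', 'c'] -> ['d', 'e', 'b', 'c']
'b': index 2 in ['d', 'e', 'b', 'c'] -> ['b', 'd', 'e', 'c']
'd': index 1 in ['b', 'd', 'e', 'c'] -> ['d', 'b', 'e', 'c']
'e': index 2 in ['d', 'b', 'e', 'c'] -> ['e', 'd', 'b', 'c']
'b': index 2 in ['e', 'd', 'b', 'c'] -> ['b', 'e', 'd', 'c']
'b': index 0 in ['b', 'e', 'd', 'c'] -> ['b', 'e', 'd', 'c']
'b': index 0 in ['b', 'e', 'd', 'c'] -> ['b', 'e', 'd', 'c']
'c': index 3 in ['b', 'e', 'd', 'c'] -> ['c', 'b', 'e', 'd']


Output: [3, 3, 0, 2, 1, 2, 2, 0, 0, 3]


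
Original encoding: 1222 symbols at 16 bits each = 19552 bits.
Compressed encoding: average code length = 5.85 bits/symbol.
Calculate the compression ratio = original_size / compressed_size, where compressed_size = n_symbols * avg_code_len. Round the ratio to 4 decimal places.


original_size = n_symbols * orig_bits = 1222 * 16 = 19552 bits
compressed_size = n_symbols * avg_code_len = 1222 * 5.85 = 7148.7 bits
ratio = original_size / compressed_size = 19552 / 7148.7 = 2.735

Compression ratio = 2.735


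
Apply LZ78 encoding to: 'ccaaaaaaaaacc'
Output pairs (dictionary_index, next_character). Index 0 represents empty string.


LZ78 encoding steps:
Dictionary: {0: ''}
Step 1: w='' (idx 0), next='c' -> output (0, 'c'), add 'c' as idx 1
Step 2: w='c' (idx 1), next='a' -> output (1, 'a'), add 'ca' as idx 2
Step 3: w='' (idx 0), next='a' -> output (0, 'a'), add 'a' as idx 3
Step 4: w='a' (idx 3), next='a' -> output (3, 'a'), add 'aa' as idx 4
Step 5: w='aa' (idx 4), next='a' -> output (4, 'a'), add 'aaa' as idx 5
Step 6: w='aa' (idx 4), next='c' -> output (4, 'c'), add 'aac' as idx 6
Step 7: w='c' (idx 1), end of input -> output (1, '')


Encoded: [(0, 'c'), (1, 'a'), (0, 'a'), (3, 'a'), (4, 'a'), (4, 'c'), (1, '')]


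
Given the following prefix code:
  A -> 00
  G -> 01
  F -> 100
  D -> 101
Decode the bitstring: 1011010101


Decoding step by step:
Bits 101 -> D
Bits 101 -> D
Bits 01 -> G
Bits 01 -> G


Decoded message: DDGG


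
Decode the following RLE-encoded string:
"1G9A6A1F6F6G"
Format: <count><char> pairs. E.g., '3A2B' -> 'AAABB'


Expanding each <count><char> pair:
  1G -> 'G'
  9A -> 'AAAAAAAAA'
  6A -> 'AAAAAA'
  1F -> 'F'
  6F -> 'FFFFFF'
  6G -> 'GGGGGG'

Decoded = GAAAAAAAAAAAAAAAFFFFFFFGGGGGG


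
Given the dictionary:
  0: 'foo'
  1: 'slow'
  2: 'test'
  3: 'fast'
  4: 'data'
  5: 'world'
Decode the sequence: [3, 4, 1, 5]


Look up each index in the dictionary:
  3 -> 'fast'
  4 -> 'data'
  1 -> 'slow'
  5 -> 'world'

Decoded: "fast data slow world"


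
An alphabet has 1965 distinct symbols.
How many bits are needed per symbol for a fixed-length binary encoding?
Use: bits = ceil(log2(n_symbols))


log2(1965) = 10.9403
Bracket: 2^10 = 1024 < 1965 <= 2^11 = 2048
So ceil(log2(1965)) = 11

bits = ceil(log2(1965)) = ceil(10.9403) = 11 bits


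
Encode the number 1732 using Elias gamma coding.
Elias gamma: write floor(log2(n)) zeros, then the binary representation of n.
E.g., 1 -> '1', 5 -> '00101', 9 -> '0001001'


num_bits = floor(log2(1732)) + 1 = 11
leading_zeros = num_bits - 1 = 10
binary(1732) = 11011000100

Elias gamma(1732) = '0000000000' + '11011000100' = 000000000011011000100 (21 bits)


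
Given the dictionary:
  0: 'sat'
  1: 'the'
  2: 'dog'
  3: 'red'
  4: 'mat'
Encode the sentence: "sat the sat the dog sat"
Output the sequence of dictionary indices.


Look up each word in the dictionary:
  'sat' -> 0
  'the' -> 1
  'sat' -> 0
  'the' -> 1
  'dog' -> 2
  'sat' -> 0

Encoded: [0, 1, 0, 1, 2, 0]


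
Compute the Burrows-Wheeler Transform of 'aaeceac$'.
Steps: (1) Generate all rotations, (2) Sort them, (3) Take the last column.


Rotations (sorted):
  0: $aaeceac -> last char: c
  1: aaeceac$ -> last char: $
  2: ac$aaece -> last char: e
  3: aeceac$a -> last char: a
  4: c$aaecea -> last char: a
  5: ceac$aae -> last char: e
  6: eac$aaec -> last char: c
  7: eceac$aa -> last char: a


BWT = c$eaaeca


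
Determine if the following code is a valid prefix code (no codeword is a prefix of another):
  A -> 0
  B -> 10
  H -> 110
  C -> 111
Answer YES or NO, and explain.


Checking each pair (does one codeword prefix another?):
  A='0' vs B='10': no prefix
  A='0' vs H='110': no prefix
  A='0' vs C='111': no prefix
  B='10' vs A='0': no prefix
  B='10' vs H='110': no prefix
  B='10' vs C='111': no prefix
  H='110' vs A='0': no prefix
  H='110' vs B='10': no prefix
  H='110' vs C='111': no prefix
  C='111' vs A='0': no prefix
  C='111' vs B='10': no prefix
  C='111' vs H='110': no prefix
No violation found over all pairs.

YES -- this is a valid prefix code. No codeword is a prefix of any other codeword.


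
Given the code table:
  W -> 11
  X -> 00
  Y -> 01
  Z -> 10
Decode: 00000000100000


Decoding:
00 -> X
00 -> X
00 -> X
00 -> X
10 -> Z
00 -> X
00 -> X


Result: XXXXZXX


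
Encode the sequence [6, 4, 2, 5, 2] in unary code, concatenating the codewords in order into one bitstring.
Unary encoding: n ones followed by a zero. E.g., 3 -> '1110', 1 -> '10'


Encode each number as n ones followed by a terminating 0:
  6 -> 1111110 (7 bits)
  4 -> 11110 (5 bits)
  2 -> 110 (3 bits)
  5 -> 111110 (6 bits)
  2 -> 110 (3 bits)
Total length = 7 + 5 + 3 + 6 + 3 = 24 bits.

Unary([6, 4, 2, 5, 2]) = 111111011110110111110110 (24 bits)


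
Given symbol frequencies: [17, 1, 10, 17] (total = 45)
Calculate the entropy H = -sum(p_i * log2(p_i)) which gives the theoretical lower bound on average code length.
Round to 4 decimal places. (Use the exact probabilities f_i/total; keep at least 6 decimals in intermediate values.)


Per-symbol terms -p_i * log2(p_i) with p_i = f_i/45:
  p = 17/45 = 0.377778: log2(p) = -1.404390, -p*log2(p) = 0.530547
  p = 1/45 = 0.022222: log2(p) = -5.491853, -p*log2(p) = 0.122041
  p = 10/45 = 0.222222: log2(p) = -2.169925, -p*log2(p) = 0.482206
  p = 17/45 = 0.377778: log2(p) = -1.404390, -p*log2(p) = 0.530547
H = 0.530547 + 0.122041 + 0.482206 + 0.530547 = 1.665341

H = 1.6653 bits/symbol


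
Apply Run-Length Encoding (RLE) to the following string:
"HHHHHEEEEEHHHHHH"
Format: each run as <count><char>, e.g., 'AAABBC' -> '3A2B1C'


Scanning runs left to right:
  i=0: run of 'H' x 5 -> '5H'
  i=5: run of 'E' x 5 -> '5E'
  i=10: run of 'H' x 6 -> '6H'

RLE = 5H5E6H


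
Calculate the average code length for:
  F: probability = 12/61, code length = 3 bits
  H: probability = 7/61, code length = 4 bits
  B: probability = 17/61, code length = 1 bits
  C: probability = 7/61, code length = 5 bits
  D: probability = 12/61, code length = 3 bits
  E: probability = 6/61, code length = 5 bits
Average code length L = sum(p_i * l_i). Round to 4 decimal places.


Weighted contributions p_i * l_i:
  F: (12/61) * 3 = 36/61
  H: (7/61) * 4 = 28/61
  B: (17/61) * 1 = 17/61
  C: (7/61) * 5 = 35/61
  D: (12/61) * 3 = 36/61
  E: (6/61) * 5 = 30/61
Sum = (36 + 28 + 17 + 35 + 36 + 30)/61 = 182/61

L = 182/61 = 2.9836 bits/symbol


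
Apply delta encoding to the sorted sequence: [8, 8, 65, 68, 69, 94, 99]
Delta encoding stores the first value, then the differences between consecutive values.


First value: 8
Deltas:
  8 - 8 = 0
  65 - 8 = 57
  68 - 65 = 3
  69 - 68 = 1
  94 - 69 = 25
  99 - 94 = 5


Delta encoded: [8, 0, 57, 3, 1, 25, 5]


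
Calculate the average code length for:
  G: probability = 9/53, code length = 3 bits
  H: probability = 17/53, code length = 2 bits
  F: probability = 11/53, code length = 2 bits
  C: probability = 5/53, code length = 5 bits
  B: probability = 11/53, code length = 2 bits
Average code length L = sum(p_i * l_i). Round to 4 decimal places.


Weighted contributions p_i * l_i:
  G: (9/53) * 3 = 27/53
  H: (17/53) * 2 = 34/53
  F: (11/53) * 2 = 22/53
  C: (5/53) * 5 = 25/53
  B: (11/53) * 2 = 22/53
Sum = (27 + 34 + 22 + 25 + 22)/53 = 130/53

L = 130/53 = 2.4528 bits/symbol


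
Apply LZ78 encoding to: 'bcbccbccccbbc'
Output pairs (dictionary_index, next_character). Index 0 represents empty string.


LZ78 encoding steps:
Dictionary: {0: ''}
Step 1: w='' (idx 0), next='b' -> output (0, 'b'), add 'b' as idx 1
Step 2: w='' (idx 0), next='c' -> output (0, 'c'), add 'c' as idx 2
Step 3: w='b' (idx 1), next='c' -> output (1, 'c'), add 'bc' as idx 3
Step 4: w='c' (idx 2), next='b' -> output (2, 'b'), add 'cb' as idx 4
Step 5: w='c' (idx 2), next='c' -> output (2, 'c'), add 'cc' as idx 5
Step 6: w='cc' (idx 5), next='b' -> output (5, 'b'), add 'ccb' as idx 6
Step 7: w='bc' (idx 3), end of input -> output (3, '')


Encoded: [(0, 'b'), (0, 'c'), (1, 'c'), (2, 'b'), (2, 'c'), (5, 'b'), (3, '')]


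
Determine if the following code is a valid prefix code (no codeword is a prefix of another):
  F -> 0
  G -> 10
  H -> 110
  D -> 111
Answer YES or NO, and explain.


Checking each pair (does one codeword prefix another?):
  F='0' vs G='10': no prefix
  F='0' vs H='110': no prefix
  F='0' vs D='111': no prefix
  G='10' vs F='0': no prefix
  G='10' vs H='110': no prefix
  G='10' vs D='111': no prefix
  H='110' vs F='0': no prefix
  H='110' vs G='10': no prefix
  H='110' vs D='111': no prefix
  D='111' vs F='0': no prefix
  D='111' vs G='10': no prefix
  D='111' vs H='110': no prefix
No violation found over all pairs.

YES -- this is a valid prefix code. No codeword is a prefix of any other codeword.


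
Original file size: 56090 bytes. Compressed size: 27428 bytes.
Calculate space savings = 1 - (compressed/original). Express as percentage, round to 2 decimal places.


ratio = compressed/original = 27428/56090 = 0.489
savings = 1 - ratio = 1 - 0.489 = 0.511
as a percentage: 0.511 * 100 = 51.1%

Space savings = 1 - 27428/56090 = 51.1%


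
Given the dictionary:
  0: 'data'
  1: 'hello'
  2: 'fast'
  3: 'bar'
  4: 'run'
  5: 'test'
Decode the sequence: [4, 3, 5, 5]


Look up each index in the dictionary:
  4 -> 'run'
  3 -> 'bar'
  5 -> 'test'
  5 -> 'test'

Decoded: "run bar test test"


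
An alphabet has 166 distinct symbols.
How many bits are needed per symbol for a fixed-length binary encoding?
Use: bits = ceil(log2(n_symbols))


log2(166) = 7.375
Bracket: 2^7 = 128 < 166 <= 2^8 = 256
So ceil(log2(166)) = 8

bits = ceil(log2(166)) = ceil(7.375) = 8 bits


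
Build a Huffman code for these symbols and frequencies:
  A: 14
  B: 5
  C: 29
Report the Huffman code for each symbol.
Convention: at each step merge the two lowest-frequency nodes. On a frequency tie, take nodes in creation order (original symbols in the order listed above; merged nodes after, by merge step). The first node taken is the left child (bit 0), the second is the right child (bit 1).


Huffman tree construction:
Step 1: Merge B(5) + A(14) = 19
Step 2: Merge (B+A)(19) + C(29) = 48
Read each symbol's code off the tree from the root (left child = 0, right child = 1).

Codes:
  A: 01 (length 2)
  B: 00 (length 2)
  C: 1 (length 1)
Average code length: 67/48 = 1.3958 bits/symbol


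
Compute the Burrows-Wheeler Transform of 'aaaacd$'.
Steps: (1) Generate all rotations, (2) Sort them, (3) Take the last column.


Rotations (sorted):
  0: $aaaacd -> last char: d
  1: aaaacd$ -> last char: $
  2: aaacd$a -> last char: a
  3: aacd$aa -> last char: a
  4: acd$aaa -> last char: a
  5: cd$aaaa -> last char: a
  6: d$aaaac -> last char: c


BWT = d$aaaac


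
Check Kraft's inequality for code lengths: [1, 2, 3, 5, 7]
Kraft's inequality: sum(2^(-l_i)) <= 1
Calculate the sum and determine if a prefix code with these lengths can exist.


Sum = 2^(-1) + 2^(-2) + 2^(-3) + 2^(-5) + 2^(-7)
    = 0.5 + 0.25 + 0.125 + 0.03125 + 0.0078125
    = 117/128 = 0.9140625
Since 0.9140625 <= 1, Kraft's inequality IS satisfied.
A prefix code with these lengths CAN exist.

Kraft sum = 0.9140625. Satisfied.


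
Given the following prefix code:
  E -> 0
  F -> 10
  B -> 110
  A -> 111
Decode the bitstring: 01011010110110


Decoding step by step:
Bits 0 -> E
Bits 10 -> F
Bits 110 -> B
Bits 10 -> F
Bits 110 -> B
Bits 110 -> B


Decoded message: EFBFBB


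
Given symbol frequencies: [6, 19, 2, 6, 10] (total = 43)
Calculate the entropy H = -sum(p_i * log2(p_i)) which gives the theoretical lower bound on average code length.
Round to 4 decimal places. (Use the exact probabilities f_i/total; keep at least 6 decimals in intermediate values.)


Per-symbol terms -p_i * log2(p_i) with p_i = f_i/43:
  p = 6/43 = 0.139535: log2(p) = -2.841302, -p*log2(p) = 0.396461
  p = 19/43 = 0.441860: log2(p) = -1.178337, -p*log2(p) = 0.520661
  p = 2/43 = 0.046512: log2(p) = -4.426265, -p*log2(p) = 0.205873
  p = 6/43 = 0.139535: log2(p) = -2.841302, -p*log2(p) = 0.396461
  p = 10/43 = 0.232558: log2(p) = -2.104337, -p*log2(p) = 0.489381
H = 0.396461 + 0.520661 + 0.205873 + 0.396461 + 0.489381 = 2.008837

H = 2.0088 bits/symbol


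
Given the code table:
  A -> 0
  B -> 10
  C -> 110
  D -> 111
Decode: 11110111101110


Decoding:
111 -> D
10 -> B
111 -> D
10 -> B
111 -> D
0 -> A


Result: DBDBDA


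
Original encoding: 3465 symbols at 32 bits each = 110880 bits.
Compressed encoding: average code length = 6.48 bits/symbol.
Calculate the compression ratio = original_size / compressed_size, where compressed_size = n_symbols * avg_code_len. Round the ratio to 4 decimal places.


original_size = n_symbols * orig_bits = 3465 * 32 = 110880 bits
compressed_size = n_symbols * avg_code_len = 3465 * 6.48 = 22453.2 bits
ratio = original_size / compressed_size = 110880 / 22453.2 = 4.9383

Compression ratio = 4.9383


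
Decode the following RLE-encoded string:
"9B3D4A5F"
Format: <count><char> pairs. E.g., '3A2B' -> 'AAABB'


Expanding each <count><char> pair:
  9B -> 'BBBBBBBBB'
  3D -> 'DDD'
  4A -> 'AAAA'
  5F -> 'FFFFF'

Decoded = BBBBBBBBBDDDAAAAFFFFF


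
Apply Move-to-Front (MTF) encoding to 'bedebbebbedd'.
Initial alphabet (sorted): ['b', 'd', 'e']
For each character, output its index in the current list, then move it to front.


MTF encoding:
'b': index 0 in ['b', 'd', 'e'] -> ['b', 'd', 'e']
'e': index 2 in ['b', 'd', 'e'] -> ['e', 'b', 'd']
'd': index 2 in ['e', 'b', 'd'] -> ['d', 'e', 'b']
'e': index 1 in ['d', 'e', 'b'] -> ['e', 'd', 'b']
'b': index 2 in ['e', 'd', 'b'] -> ['b', 'e', 'd']
'b': index 0 in ['b', 'e', 'd'] -> ['b', 'e', 'd']
'e': index 1 in ['b', 'e', 'd'] -> ['e', 'b', 'd']
'b': index 1 in ['e', 'b', 'd'] -> ['b', 'e', 'd']
'b': index 0 in ['b', 'e', 'd'] -> ['b', 'e', 'd']
'e': index 1 in ['b', 'e', 'd'] -> ['e', 'b', 'd']
'd': index 2 in ['e', 'b', 'd'] -> ['d', 'e', 'b']
'd': index 0 in ['d', 'e', 'b'] -> ['d', 'e', 'b']


Output: [0, 2, 2, 1, 2, 0, 1, 1, 0, 1, 2, 0]


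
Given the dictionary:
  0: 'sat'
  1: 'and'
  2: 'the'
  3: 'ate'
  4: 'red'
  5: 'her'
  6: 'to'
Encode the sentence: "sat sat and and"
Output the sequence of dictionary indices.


Look up each word in the dictionary:
  'sat' -> 0
  'sat' -> 0
  'and' -> 1
  'and' -> 1

Encoded: [0, 0, 1, 1]


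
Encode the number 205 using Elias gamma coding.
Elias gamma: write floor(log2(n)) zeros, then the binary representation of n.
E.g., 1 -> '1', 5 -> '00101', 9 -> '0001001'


num_bits = floor(log2(205)) + 1 = 8
leading_zeros = num_bits - 1 = 7
binary(205) = 11001101

Elias gamma(205) = '0000000' + '11001101' = 000000011001101 (15 bits)


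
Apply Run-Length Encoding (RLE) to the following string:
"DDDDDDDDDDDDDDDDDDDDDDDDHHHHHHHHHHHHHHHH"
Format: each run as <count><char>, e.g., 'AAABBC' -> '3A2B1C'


Scanning runs left to right:
  i=0: run of 'D' x 24 -> '24D'
  i=24: run of 'H' x 16 -> '16H'

RLE = 24D16H


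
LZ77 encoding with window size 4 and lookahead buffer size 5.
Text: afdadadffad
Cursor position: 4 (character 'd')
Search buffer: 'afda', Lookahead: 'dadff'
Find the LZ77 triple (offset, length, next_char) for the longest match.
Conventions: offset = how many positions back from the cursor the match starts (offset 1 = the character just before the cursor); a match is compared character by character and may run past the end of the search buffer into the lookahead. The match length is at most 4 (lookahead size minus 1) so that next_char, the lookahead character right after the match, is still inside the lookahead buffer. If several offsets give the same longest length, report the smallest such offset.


Try each offset into the search buffer:
  offset=1 (pos 3, char 'a'): match length 0
  offset=2 (pos 2, char 'd'): match length 3
  offset=3 (pos 1, char 'f'): match length 0
  offset=4 (pos 0, char 'a'): match length 0
Longest match has length 3 at offset 2.
next_char = character at position 4 + 3 = 7 -> 'f'

Best match: offset=2, length=3 (matching 'dad' starting at position 2)
LZ77 triple: (2, 3, 'f')


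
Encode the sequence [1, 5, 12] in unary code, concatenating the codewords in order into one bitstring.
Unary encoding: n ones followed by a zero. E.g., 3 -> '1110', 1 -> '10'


Encode each number as n ones followed by a terminating 0:
  1 -> 10 (2 bits)
  5 -> 111110 (6 bits)
  12 -> 1111111111110 (13 bits)
Total length = 2 + 6 + 13 = 21 bits.

Unary([1, 5, 12]) = 101111101111111111110 (21 bits)


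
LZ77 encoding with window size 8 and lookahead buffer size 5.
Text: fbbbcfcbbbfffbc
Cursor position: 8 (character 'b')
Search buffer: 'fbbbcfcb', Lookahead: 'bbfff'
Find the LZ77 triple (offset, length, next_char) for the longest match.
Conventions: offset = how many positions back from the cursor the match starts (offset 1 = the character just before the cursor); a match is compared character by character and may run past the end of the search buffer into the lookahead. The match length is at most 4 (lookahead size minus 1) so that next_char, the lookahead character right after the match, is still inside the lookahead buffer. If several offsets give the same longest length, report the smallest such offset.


Try each offset into the search buffer:
  offset=1 (pos 7, char 'b'): match length 2
  offset=2 (pos 6, char 'c'): match length 0
  offset=3 (pos 5, char 'f'): match length 0
  offset=4 (pos 4, char 'c'): match length 0
  offset=5 (pos 3, char 'b'): match length 1
  offset=6 (pos 2, char 'b'): match length 2
  offset=7 (pos 1, char 'b'): match length 2
  offset=8 (pos 0, char 'f'): match length 0
Longest match has length 2, found at offsets 1, 6, 7; take the smallest, offset 1.
next_char = character at position 8 + 2 = 10 -> 'f'

Best match: offset=1, length=2 (matching 'bb' starting at position 7)
LZ77 triple: (1, 2, 'f')


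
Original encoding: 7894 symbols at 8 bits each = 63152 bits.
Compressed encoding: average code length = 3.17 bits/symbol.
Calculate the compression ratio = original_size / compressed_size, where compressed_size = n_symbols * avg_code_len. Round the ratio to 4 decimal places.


original_size = n_symbols * orig_bits = 7894 * 8 = 63152 bits
compressed_size = n_symbols * avg_code_len = 7894 * 3.17 = 25023.98 bits
ratio = original_size / compressed_size = 63152 / 25023.98 = 2.5237

Compression ratio = 2.5237


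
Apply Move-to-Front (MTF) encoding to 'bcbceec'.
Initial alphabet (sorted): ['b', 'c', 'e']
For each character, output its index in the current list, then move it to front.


MTF encoding:
'b': index 0 in ['b', 'c', 'e'] -> ['b', 'c', 'e']
'c': index 1 in ['b', 'c', 'e'] -> ['c', 'b', 'e']
'b': index 1 in ['c', 'b', 'e'] -> ['b', 'c', 'e']
'c': index 1 in ['b', 'c', 'e'] -> ['c', 'b', 'e']
'e': index 2 in ['c', 'b', 'e'] -> ['e', 'c', 'b']
'e': index 0 in ['e', 'c', 'b'] -> ['e', 'c', 'b']
'c': index 1 in ['e', 'c', 'b'] -> ['c', 'e', 'b']


Output: [0, 1, 1, 1, 2, 0, 1]


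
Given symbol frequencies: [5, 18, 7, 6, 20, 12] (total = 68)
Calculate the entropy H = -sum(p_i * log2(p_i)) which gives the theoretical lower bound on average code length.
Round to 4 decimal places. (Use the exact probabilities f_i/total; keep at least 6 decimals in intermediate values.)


Per-symbol terms -p_i * log2(p_i) with p_i = f_i/68:
  p = 5/68 = 0.073529: log2(p) = -3.765535, -p*log2(p) = 0.276878
  p = 18/68 = 0.264706: log2(p) = -1.917538, -p*log2(p) = 0.507584
  p = 7/68 = 0.102941: log2(p) = -3.280108, -p*log2(p) = 0.337658
  p = 6/68 = 0.088235: log2(p) = -3.502500, -p*log2(p) = 0.309044
  p = 20/68 = 0.294118: log2(p) = -1.765535, -p*log2(p) = 0.519275
  p = 12/68 = 0.176471: log2(p) = -2.502500, -p*log2(p) = 0.441618
H = 0.276878 + 0.507584 + 0.337658 + 0.309044 + 0.519275 + 0.441618 = 2.392057

H = 2.3921 bits/symbol


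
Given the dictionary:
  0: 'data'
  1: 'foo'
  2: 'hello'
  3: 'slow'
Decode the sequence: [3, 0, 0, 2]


Look up each index in the dictionary:
  3 -> 'slow'
  0 -> 'data'
  0 -> 'data'
  2 -> 'hello'

Decoded: "slow data data hello"


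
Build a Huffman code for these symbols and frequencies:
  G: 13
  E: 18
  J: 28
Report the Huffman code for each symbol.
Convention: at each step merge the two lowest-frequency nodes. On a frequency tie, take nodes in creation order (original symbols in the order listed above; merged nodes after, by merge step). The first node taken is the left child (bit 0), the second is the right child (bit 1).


Huffman tree construction:
Step 1: Merge G(13) + E(18) = 31
Step 2: Merge J(28) + (G+E)(31) = 59
Read each symbol's code off the tree from the root (left child = 0, right child = 1).

Codes:
  G: 10 (length 2)
  E: 11 (length 2)
  J: 0 (length 1)
Average code length: 90/59 = 1.5254 bits/symbol


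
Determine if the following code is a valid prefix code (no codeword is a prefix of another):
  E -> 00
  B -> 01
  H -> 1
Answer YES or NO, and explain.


Checking each pair (does one codeword prefix another?):
  E='00' vs B='01': no prefix
  E='00' vs H='1': no prefix
  B='01' vs E='00': no prefix
  B='01' vs H='1': no prefix
  H='1' vs E='00': no prefix
  H='1' vs B='01': no prefix
No violation found over all pairs.

YES -- this is a valid prefix code. No codeword is a prefix of any other codeword.


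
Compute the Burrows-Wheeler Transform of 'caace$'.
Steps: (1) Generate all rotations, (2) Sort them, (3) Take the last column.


Rotations (sorted):
  0: $caace -> last char: e
  1: aace$c -> last char: c
  2: ace$ca -> last char: a
  3: caace$ -> last char: $
  4: ce$caa -> last char: a
  5: e$caac -> last char: c


BWT = eca$ac


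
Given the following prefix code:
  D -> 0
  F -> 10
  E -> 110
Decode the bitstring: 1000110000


Decoding step by step:
Bits 10 -> F
Bits 0 -> D
Bits 0 -> D
Bits 110 -> E
Bits 0 -> D
Bits 0 -> D
Bits 0 -> D


Decoded message: FDDEDDD


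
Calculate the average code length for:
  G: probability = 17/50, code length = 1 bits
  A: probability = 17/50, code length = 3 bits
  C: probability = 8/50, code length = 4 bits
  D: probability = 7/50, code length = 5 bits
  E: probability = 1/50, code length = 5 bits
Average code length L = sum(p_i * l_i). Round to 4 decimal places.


Weighted contributions p_i * l_i:
  G: (17/50) * 1 = 17/50
  A: (17/50) * 3 = 51/50
  C: (8/50) * 4 = 32/50
  D: (7/50) * 5 = 35/50
  E: (1/50) * 5 = 5/50
Sum = (17 + 51 + 32 + 35 + 5)/50 = 140/50

L = 140/50 = 2.8000 bits/symbol


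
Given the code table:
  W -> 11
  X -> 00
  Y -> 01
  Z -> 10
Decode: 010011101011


Decoding:
01 -> Y
00 -> X
11 -> W
10 -> Z
10 -> Z
11 -> W


Result: YXWZZW


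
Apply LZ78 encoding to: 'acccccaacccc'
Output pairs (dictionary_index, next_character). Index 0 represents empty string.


LZ78 encoding steps:
Dictionary: {0: ''}
Step 1: w='' (idx 0), next='a' -> output (0, 'a'), add 'a' as idx 1
Step 2: w='' (idx 0), next='c' -> output (0, 'c'), add 'c' as idx 2
Step 3: w='c' (idx 2), next='c' -> output (2, 'c'), add 'cc' as idx 3
Step 4: w='cc' (idx 3), next='a' -> output (3, 'a'), add 'cca' as idx 4
Step 5: w='a' (idx 1), next='c' -> output (1, 'c'), add 'ac' as idx 5
Step 6: w='cc' (idx 3), next='c' -> output (3, 'c'), add 'ccc' as idx 6


Encoded: [(0, 'a'), (0, 'c'), (2, 'c'), (3, 'a'), (1, 'c'), (3, 'c')]


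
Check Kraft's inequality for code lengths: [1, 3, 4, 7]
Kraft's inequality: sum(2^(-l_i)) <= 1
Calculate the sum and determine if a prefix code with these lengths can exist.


Sum = 2^(-1) + 2^(-3) + 2^(-4) + 2^(-7)
    = 0.5 + 0.125 + 0.0625 + 0.0078125
    = 89/128 = 0.6953125
Since 0.6953125 <= 1, Kraft's inequality IS satisfied.
A prefix code with these lengths CAN exist.

Kraft sum = 0.6953125. Satisfied.


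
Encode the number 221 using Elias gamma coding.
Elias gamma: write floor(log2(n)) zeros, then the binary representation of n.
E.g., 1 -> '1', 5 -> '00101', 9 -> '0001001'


num_bits = floor(log2(221)) + 1 = 8
leading_zeros = num_bits - 1 = 7
binary(221) = 11011101

Elias gamma(221) = '0000000' + '11011101' = 000000011011101 (15 bits)


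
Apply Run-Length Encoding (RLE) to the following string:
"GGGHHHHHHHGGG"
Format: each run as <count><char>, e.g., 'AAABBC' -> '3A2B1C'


Scanning runs left to right:
  i=0: run of 'G' x 3 -> '3G'
  i=3: run of 'H' x 7 -> '7H'
  i=10: run of 'G' x 3 -> '3G'

RLE = 3G7H3G


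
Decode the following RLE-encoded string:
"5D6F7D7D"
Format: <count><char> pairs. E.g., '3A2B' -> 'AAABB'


Expanding each <count><char> pair:
  5D -> 'DDDDD'
  6F -> 'FFFFFF'
  7D -> 'DDDDDDD'
  7D -> 'DDDDDDD'

Decoded = DDDDDFFFFFFDDDDDDDDDDDDDD


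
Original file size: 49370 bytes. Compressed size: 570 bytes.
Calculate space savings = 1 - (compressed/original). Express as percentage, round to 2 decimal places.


ratio = compressed/original = 570/49370 = 0.011545
savings = 1 - ratio = 1 - 0.011545 = 0.988455
as a percentage: 0.988455 * 100 = 98.85%

Space savings = 1 - 570/49370 = 98.85%


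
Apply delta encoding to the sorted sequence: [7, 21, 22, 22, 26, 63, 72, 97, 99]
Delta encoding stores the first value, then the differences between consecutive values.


First value: 7
Deltas:
  21 - 7 = 14
  22 - 21 = 1
  22 - 22 = 0
  26 - 22 = 4
  63 - 26 = 37
  72 - 63 = 9
  97 - 72 = 25
  99 - 97 = 2


Delta encoded: [7, 14, 1, 0, 4, 37, 9, 25, 2]


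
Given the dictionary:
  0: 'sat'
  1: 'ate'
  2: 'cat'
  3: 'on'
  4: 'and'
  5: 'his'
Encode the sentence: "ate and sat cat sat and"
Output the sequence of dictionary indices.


Look up each word in the dictionary:
  'ate' -> 1
  'and' -> 4
  'sat' -> 0
  'cat' -> 2
  'sat' -> 0
  'and' -> 4

Encoded: [1, 4, 0, 2, 0, 4]


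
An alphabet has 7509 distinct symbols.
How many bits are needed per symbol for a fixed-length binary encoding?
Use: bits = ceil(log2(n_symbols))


log2(7509) = 12.8744
Bracket: 2^12 = 4096 < 7509 <= 2^13 = 8192
So ceil(log2(7509)) = 13

bits = ceil(log2(7509)) = ceil(12.8744) = 13 bits


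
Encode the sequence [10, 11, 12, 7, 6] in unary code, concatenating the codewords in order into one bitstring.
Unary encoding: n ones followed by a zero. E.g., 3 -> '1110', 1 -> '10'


Encode each number as n ones followed by a terminating 0:
  10 -> 11111111110 (11 bits)
  11 -> 111111111110 (12 bits)
  12 -> 1111111111110 (13 bits)
  7 -> 11111110 (8 bits)
  6 -> 1111110 (7 bits)
Total length = 11 + 12 + 13 + 8 + 7 = 51 bits.

Unary([10, 11, 12, 7, 6]) = 111111111101111111111101111111111110111111101111110 (51 bits)


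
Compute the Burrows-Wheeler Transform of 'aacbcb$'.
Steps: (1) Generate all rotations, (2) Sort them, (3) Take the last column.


Rotations (sorted):
  0: $aacbcb -> last char: b
  1: aacbcb$ -> last char: $
  2: acbcb$a -> last char: a
  3: b$aacbc -> last char: c
  4: bcb$aac -> last char: c
  5: cb$aacb -> last char: b
  6: cbcb$aa -> last char: a


BWT = b$accba


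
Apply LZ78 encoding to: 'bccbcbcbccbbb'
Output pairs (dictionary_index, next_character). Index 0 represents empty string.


LZ78 encoding steps:
Dictionary: {0: ''}
Step 1: w='' (idx 0), next='b' -> output (0, 'b'), add 'b' as idx 1
Step 2: w='' (idx 0), next='c' -> output (0, 'c'), add 'c' as idx 2
Step 3: w='c' (idx 2), next='b' -> output (2, 'b'), add 'cb' as idx 3
Step 4: w='cb' (idx 3), next='c' -> output (3, 'c'), add 'cbc' as idx 4
Step 5: w='b' (idx 1), next='c' -> output (1, 'c'), add 'bc' as idx 5
Step 6: w='cb' (idx 3), next='b' -> output (3, 'b'), add 'cbb' as idx 6
Step 7: w='b' (idx 1), end of input -> output (1, '')


Encoded: [(0, 'b'), (0, 'c'), (2, 'b'), (3, 'c'), (1, 'c'), (3, 'b'), (1, '')]
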